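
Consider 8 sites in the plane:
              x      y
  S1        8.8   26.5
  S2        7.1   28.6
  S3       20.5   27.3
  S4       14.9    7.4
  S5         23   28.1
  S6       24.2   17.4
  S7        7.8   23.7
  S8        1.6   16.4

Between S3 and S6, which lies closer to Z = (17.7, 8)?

Compare squared distances:
|ZS3|² = (17.7−20.5)² + (8−27.3)² = 7.84 + 372.49 = 380.33
|ZS6|² = (17.7−24.2)² + (8−17.4)² = 42.25 + 88.36 = 130.61
380.33 > 130.61, so S6 is closer.

S6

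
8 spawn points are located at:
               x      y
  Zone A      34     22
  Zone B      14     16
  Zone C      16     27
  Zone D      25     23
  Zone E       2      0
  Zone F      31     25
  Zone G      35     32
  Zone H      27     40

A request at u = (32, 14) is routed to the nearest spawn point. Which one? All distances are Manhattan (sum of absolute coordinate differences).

Zone A

d(u, Zone A) = 2 + 8 = 10
d(u, Zone B) = 18 + 2 = 20
d(u, Zone C) = 16 + 13 = 29
d(u, Zone D) = 7 + 9 = 16
d(u, Zone E) = 30 + 14 = 44
d(u, Zone F) = 1 + 11 = 12
d(u, Zone G) = 3 + 18 = 21
d(u, Zone H) = 5 + 26 = 31
The smallest is to Zone A, so u lies in the Voronoi region of Zone A.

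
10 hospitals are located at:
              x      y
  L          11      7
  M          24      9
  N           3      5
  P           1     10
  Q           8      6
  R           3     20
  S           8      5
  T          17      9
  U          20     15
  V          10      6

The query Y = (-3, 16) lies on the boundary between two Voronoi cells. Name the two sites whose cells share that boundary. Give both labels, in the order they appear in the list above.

P and R

Squared distances from Y to each site:
|YL|² = 196 + 81 = 277
|YM|² = 729 + 49 = 778
|YN|² = 36 + 121 = 157
|YP|² = 16 + 36 = 52
|YQ|² = 121 + 100 = 221
|YR|² = 36 + 16 = 52
|YS|² = 121 + 121 = 242
|YT|² = 400 + 49 = 449
|YU|² = 529 + 1 = 530
|YV|² = 169 + 100 = 269
Y is equidistant from P and R (both at squared distance 52), and every other site is strictly farther — so Y lies on the P–R Voronoi edge.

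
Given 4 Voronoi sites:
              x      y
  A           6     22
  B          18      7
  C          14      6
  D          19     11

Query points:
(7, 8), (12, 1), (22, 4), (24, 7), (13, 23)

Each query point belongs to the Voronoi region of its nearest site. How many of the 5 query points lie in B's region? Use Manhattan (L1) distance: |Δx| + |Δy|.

2

(7, 8) — d to each: A:15, B:12, C:9, D:15 → nearest is C
(12, 1) — d to each: A:27, B:12, C:7, D:17 → nearest is C
(22, 4) — d to each: A:34, B:7, C:10, D:10 → nearest is B
(24, 7) — d to each: A:33, B:6, C:11, D:9 → nearest is B
(13, 23) — d to each: A:8, B:21, C:18, D:18 → nearest is A
2 of the 5 points have B as nearest.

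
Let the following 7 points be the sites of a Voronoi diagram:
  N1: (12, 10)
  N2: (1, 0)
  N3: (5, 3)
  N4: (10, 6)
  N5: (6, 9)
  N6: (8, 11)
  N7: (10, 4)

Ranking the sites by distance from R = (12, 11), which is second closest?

Compare squared distances (the ordering matches that of the actual distances):
|RN1|² = (12−12)² + (11−10)² = 0 + 1 = 1
|RN2|² = (12−1)² + (11−0)² = 121 + 121 = 242
|RN3|² = (12−5)² + (11−3)² = 49 + 64 = 113
|RN4|² = (12−10)² + (11−6)² = 4 + 25 = 29
|RN5|² = (12−6)² + (11−9)² = 36 + 4 = 40
|RN6|² = (12−8)² + (11−11)² = 16 + 0 = 16
|RN7|² = (12−10)² + (11−4)² = 4 + 49 = 53
Sorted ascending: N1, N6, N4, … — the second-nearest is N6.

N6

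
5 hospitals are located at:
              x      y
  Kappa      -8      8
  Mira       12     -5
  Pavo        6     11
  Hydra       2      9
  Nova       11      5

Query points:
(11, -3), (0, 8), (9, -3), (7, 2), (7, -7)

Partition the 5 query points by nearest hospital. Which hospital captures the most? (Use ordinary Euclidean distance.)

(11, -3) — d² to each: Kappa:482, Mira:5, Pavo:221, Hydra:225, Nova:64 → nearest is Mira
(0, 8) — d² to each: Kappa:64, Mira:313, Pavo:45, Hydra:5, Nova:130 → nearest is Hydra
(9, -3) — d² to each: Kappa:410, Mira:13, Pavo:205, Hydra:193, Nova:68 → nearest is Mira
(7, 2) — d² to each: Kappa:261, Mira:74, Pavo:82, Hydra:74, Nova:25 → nearest is Nova
(7, -7) — d² to each: Kappa:450, Mira:29, Pavo:325, Hydra:281, Nova:160 → nearest is Mira
Tally — Mira:3, Hydra:1, Nova:1. Mira captures the most (3).

Mira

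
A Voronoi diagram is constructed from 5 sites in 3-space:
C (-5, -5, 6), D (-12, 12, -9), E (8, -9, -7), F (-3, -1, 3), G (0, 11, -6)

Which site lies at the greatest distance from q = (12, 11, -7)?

Since √ is increasing, it suffices to compare squared distances:
|qC|² = (12−(-5))² + (11−(-5))² + (-7−6)² = 289 + 256 + 169 = 714
|qD|² = (12−(-12))² + (11−12)² + (-7−(-9))² = 576 + 1 + 4 = 581
|qE|² = (12−8)² + (11−(-9))² + (-7−(-7))² = 16 + 400 + 0 = 416
|qF|² = (12−(-3))² + (11−(-1))² + (-7−3)² = 225 + 144 + 100 = 469
|qG|² = (12−0)² + (11−11)² + (-7−(-6))² = 144 + 0 + 1 = 145
The largest is to C.

C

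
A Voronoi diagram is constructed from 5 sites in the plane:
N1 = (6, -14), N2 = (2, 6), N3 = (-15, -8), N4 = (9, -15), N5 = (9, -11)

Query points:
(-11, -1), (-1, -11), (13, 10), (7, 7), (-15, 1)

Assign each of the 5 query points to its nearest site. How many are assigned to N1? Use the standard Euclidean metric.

(-11, -1) — d² to each: N1:458, N2:218, N3:65, N4:596, N5:500 → nearest is N3
(-1, -11) — d² to each: N1:58, N2:298, N3:205, N4:116, N5:100 → nearest is N1
(13, 10) — d² to each: N1:625, N2:137, N3:1108, N4:641, N5:457 → nearest is N2
(7, 7) — d² to each: N1:442, N2:26, N3:709, N4:488, N5:328 → nearest is N2
(-15, 1) — d² to each: N1:666, N2:314, N3:81, N4:832, N5:720 → nearest is N3
1 of the 5 points has N1 as nearest.

1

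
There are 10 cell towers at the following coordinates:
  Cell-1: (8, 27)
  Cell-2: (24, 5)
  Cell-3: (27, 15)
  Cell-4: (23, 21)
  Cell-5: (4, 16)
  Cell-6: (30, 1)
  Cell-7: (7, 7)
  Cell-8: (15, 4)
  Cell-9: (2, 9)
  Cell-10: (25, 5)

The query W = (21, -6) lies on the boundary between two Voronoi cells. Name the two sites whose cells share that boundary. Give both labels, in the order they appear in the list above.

Squared distances from W to each site:
d²(W, Cell-1) = 169 + 1089 = 1258
d²(W, Cell-2) = 9 + 121 = 130
d²(W, Cell-3) = 36 + 441 = 477
d²(W, Cell-4) = 4 + 729 = 733
d²(W, Cell-5) = 289 + 484 = 773
d²(W, Cell-6) = 81 + 49 = 130
d²(W, Cell-7) = 196 + 169 = 365
d²(W, Cell-8) = 36 + 100 = 136
d²(W, Cell-9) = 361 + 225 = 586
d²(W, Cell-10) = 16 + 121 = 137
W is equidistant from Cell-2 and Cell-6 (both at squared distance 130), and every other site is strictly farther — so W lies on the Cell-2–Cell-6 Voronoi edge.

Cell-2 and Cell-6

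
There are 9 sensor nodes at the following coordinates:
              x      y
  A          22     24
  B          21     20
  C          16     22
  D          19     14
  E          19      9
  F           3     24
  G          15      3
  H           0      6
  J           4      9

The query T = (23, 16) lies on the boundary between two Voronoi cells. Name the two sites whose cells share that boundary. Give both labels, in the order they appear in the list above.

Squared distances from T to each site:
|TA|² = (23−22)² + (16−24)² = 1 + 64 = 65
|TB|² = (23−21)² + (16−20)² = 4 + 16 = 20
|TC|² = (23−16)² + (16−22)² = 49 + 36 = 85
|TD|² = (23−19)² + (16−14)² = 16 + 4 = 20
|TE|² = (23−19)² + (16−9)² = 16 + 49 = 65
|TF|² = (23−3)² + (16−24)² = 400 + 64 = 464
|TG|² = (23−15)² + (16−3)² = 64 + 169 = 233
|TH|² = (23−0)² + (16−6)² = 529 + 100 = 629
|TJ|² = (23−4)² + (16−9)² = 361 + 49 = 410
T is equidistant from B and D (both at squared distance 20), and every other site is strictly farther — so T lies on the B–D Voronoi edge.

B and D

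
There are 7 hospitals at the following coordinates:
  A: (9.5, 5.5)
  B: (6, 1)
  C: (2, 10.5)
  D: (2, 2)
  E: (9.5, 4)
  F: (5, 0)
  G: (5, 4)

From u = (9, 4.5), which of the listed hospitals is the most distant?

Compare squared distances (the ordering matches that of the actual distances):
|uA|² = (9−9.5)² + (4.5−5.5)² = 0.25 + 1 = 1.25
|uB|² = (9−6)² + (4.5−1)² = 9 + 12.25 = 21.25
|uC|² = (9−2)² + (4.5−10.5)² = 49 + 36 = 85
|uD|² = (9−2)² + (4.5−2)² = 49 + 6.25 = 55.25
|uE|² = (9−9.5)² + (4.5−4)² = 0.25 + 0.25 = 0.5
|uF|² = (9−5)² + (4.5−0)² = 16 + 20.25 = 36.25
|uG|² = (9−5)² + (4.5−4)² = 16 + 0.25 = 16.25
The largest is to C.

C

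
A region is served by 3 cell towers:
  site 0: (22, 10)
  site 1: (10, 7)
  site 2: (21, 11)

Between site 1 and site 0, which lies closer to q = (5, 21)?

site 1

Compare squared distances:
d²(q, site 1) = (5−10)² + (21−7)² = 25 + 196 = 221
d²(q, site 0) = (5−22)² + (21−10)² = 289 + 121 = 410
221 < 410, so site 1 is closer.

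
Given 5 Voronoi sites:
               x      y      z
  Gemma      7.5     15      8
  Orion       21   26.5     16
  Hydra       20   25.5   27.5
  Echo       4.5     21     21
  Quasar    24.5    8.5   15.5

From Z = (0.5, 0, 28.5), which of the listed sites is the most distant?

Compare squared distances (the ordering matches that of the actual distances):
d²(Z, Gemma) = (0.5−7.5)² + (0−15)² + (28.5−8)² = 49 + 225 + 420.25 = 694.25
d²(Z, Orion) = (0.5−21)² + (0−26.5)² + (28.5−16)² = 420.25 + 702.25 + 156.25 = 1278.75
d²(Z, Hydra) = (0.5−20)² + (0−25.5)² + (28.5−27.5)² = 380.25 + 650.25 + 1 = 1031.5
d²(Z, Echo) = (0.5−4.5)² + (0−21)² + (28.5−21)² = 16 + 441 + 56.25 = 513.25
d²(Z, Quasar) = (0.5−24.5)² + (0−8.5)² + (28.5−15.5)² = 576 + 72.25 + 169 = 817.25
The largest is to Orion.

Orion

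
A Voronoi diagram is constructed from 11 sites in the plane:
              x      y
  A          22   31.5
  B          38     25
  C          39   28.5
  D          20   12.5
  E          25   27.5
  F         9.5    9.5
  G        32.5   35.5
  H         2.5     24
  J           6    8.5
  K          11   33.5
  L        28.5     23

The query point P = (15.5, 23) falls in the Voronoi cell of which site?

E

Compare squared distances (the ordering matches that of the actual distances):
|PA|² = (15.5−22)² + (23−31.5)² = 42.25 + 72.25 = 114.5
|PB|² = (15.5−38)² + (23−25)² = 506.25 + 4 = 510.25
|PC|² = (15.5−39)² + (23−28.5)² = 552.25 + 30.25 = 582.5
|PD|² = (15.5−20)² + (23−12.5)² = 20.25 + 110.25 = 130.5
|PE|² = (15.5−25)² + (23−27.5)² = 90.25 + 20.25 = 110.5
|PF|² = (15.5−9.5)² + (23−9.5)² = 36 + 182.25 = 218.25
|PG|² = (15.5−32.5)² + (23−35.5)² = 289 + 156.25 = 445.25
|PH|² = (15.5−2.5)² + (23−24)² = 169 + 1 = 170
|PJ|² = (15.5−6)² + (23−8.5)² = 90.25 + 210.25 = 300.5
|PK|² = (15.5−11)² + (23−33.5)² = 20.25 + 110.25 = 130.5
|PL|² = (15.5−28.5)² + (23−23)² = 169 + 0 = 169
The smallest is to E, so P lies in the Voronoi region of E.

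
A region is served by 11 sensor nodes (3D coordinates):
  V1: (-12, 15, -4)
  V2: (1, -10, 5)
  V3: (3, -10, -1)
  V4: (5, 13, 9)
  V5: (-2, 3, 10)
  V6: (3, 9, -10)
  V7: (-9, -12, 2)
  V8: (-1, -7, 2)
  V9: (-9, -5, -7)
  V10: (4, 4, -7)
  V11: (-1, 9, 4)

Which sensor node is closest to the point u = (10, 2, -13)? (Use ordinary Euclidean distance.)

Since √ is increasing, it suffices to compare squared distances:
|uV1|² = 484 + 169 + 81 = 734
|uV2|² = 81 + 144 + 324 = 549
|uV3|² = 49 + 144 + 144 = 337
|uV4|² = 25 + 121 + 484 = 630
|uV5|² = 144 + 1 + 529 = 674
|uV6|² = 49 + 49 + 9 = 107
|uV7|² = 361 + 196 + 225 = 782
|uV8|² = 121 + 81 + 225 = 427
|uV9|² = 361 + 49 + 36 = 446
d²(u, V10) = 36 + 4 + 36 = 76
d²(u, V11) = 121 + 49 + 289 = 459
The smallest is to V10, so u lies in the Voronoi region of V10.

V10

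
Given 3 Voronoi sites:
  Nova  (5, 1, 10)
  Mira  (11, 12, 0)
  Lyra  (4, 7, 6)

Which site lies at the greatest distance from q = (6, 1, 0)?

Mira

Squared Euclidean distances:
d²(q, Nova) = (6−5)² + (1−1)² + (0−10)² = 1 + 0 + 100 = 101
d²(q, Mira) = (6−11)² + (1−12)² + (0−0)² = 25 + 121 + 0 = 146
d²(q, Lyra) = (6−4)² + (1−7)² + (0−6)² = 4 + 36 + 36 = 76
The largest is to Mira.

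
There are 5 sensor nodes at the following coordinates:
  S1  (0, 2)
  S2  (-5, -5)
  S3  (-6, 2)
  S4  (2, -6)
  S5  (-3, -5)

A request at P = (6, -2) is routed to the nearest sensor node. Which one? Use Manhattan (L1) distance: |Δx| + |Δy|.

d(P,S1) = |6−0| + |-2−2| = 6 + 4 = 10
d(P,S2) = |6−(-5)| + |-2−(-5)| = 11 + 3 = 14
d(P,S3) = |6−(-6)| + |-2−2| = 12 + 4 = 16
d(P,S4) = |6−2| + |-2−(-6)| = 4 + 4 = 8
d(P,S5) = |6−(-3)| + |-2−(-5)| = 9 + 3 = 12
S4 is nearest.

S4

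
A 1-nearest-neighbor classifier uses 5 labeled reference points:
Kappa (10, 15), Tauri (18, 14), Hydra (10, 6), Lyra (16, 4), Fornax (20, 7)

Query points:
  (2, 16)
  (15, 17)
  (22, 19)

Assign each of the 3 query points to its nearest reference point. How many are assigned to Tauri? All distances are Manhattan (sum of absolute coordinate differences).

2

(2, 16) — d to each: Kappa:9, Tauri:18, Hydra:18, Lyra:26, Fornax:27 → nearest is Kappa
(15, 17) — d to each: Kappa:7, Tauri:6, Hydra:16, Lyra:14, Fornax:15 → nearest is Tauri
(22, 19) — d to each: Kappa:16, Tauri:9, Hydra:25, Lyra:21, Fornax:14 → nearest is Tauri
2 of the 3 points have Tauri as nearest.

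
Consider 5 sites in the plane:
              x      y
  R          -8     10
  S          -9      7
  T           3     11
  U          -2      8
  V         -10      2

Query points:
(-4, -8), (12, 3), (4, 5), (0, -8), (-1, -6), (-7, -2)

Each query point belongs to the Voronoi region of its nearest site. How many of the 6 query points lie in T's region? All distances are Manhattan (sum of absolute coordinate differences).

(-4, -8) — d to each: R:22, S:20, T:26, U:18, V:16 → nearest is V
(12, 3) — d to each: R:27, S:25, T:17, U:19, V:23 → nearest is T
(4, 5) — d to each: R:17, S:15, T:7, U:9, V:17 → nearest is T
(0, -8) — d to each: R:26, S:24, T:22, U:18, V:20 → nearest is U
(-1, -6) — d to each: R:23, S:21, T:21, U:15, V:17 → nearest is U
(-7, -2) — d to each: R:13, S:11, T:23, U:15, V:7 → nearest is V
2 of the 6 points have T as nearest.

2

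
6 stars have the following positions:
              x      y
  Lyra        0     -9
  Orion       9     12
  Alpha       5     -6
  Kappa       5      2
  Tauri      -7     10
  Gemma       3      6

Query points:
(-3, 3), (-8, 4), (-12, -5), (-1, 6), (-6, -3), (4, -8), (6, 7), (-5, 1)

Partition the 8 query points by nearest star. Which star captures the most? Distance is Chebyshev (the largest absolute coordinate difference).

Gemma

(-3, 3) — d to each: Lyra:12, Orion:12, Alpha:9, Kappa:8, Tauri:7, Gemma:6 → nearest is Gemma
(-8, 4) — d to each: Lyra:13, Orion:17, Alpha:13, Kappa:13, Tauri:6, Gemma:11 → nearest is Tauri
(-12, -5) — d to each: Lyra:12, Orion:21, Alpha:17, Kappa:17, Tauri:15, Gemma:15 → nearest is Lyra
(-1, 6) — d to each: Lyra:15, Orion:10, Alpha:12, Kappa:6, Tauri:6, Gemma:4 → nearest is Gemma
(-6, -3) — d to each: Lyra:6, Orion:15, Alpha:11, Kappa:11, Tauri:13, Gemma:9 → nearest is Lyra
(4, -8) — d to each: Lyra:4, Orion:20, Alpha:2, Kappa:10, Tauri:18, Gemma:14 → nearest is Alpha
(6, 7) — d to each: Lyra:16, Orion:5, Alpha:13, Kappa:5, Tauri:13, Gemma:3 → nearest is Gemma
(-5, 1) — d to each: Lyra:10, Orion:14, Alpha:10, Kappa:10, Tauri:9, Gemma:8 → nearest is Gemma
Tally — Lyra:2, Alpha:1, Tauri:1, Gemma:4. Gemma captures the most (4).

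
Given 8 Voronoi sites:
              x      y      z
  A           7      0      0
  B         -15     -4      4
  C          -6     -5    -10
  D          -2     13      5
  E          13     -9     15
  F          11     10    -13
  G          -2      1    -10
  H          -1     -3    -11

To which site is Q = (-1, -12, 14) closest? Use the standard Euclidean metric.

E

Compare squared distances (the ordering matches that of the actual distances):
|QA|² = 64 + 144 + 196 = 404
|QB|² = 196 + 64 + 100 = 360
|QC|² = 25 + 49 + 576 = 650
|QD|² = 1 + 625 + 81 = 707
|QE|² = 196 + 9 + 1 = 206
|QF|² = 144 + 484 + 729 = 1357
|QG|² = 1 + 169 + 576 = 746
|QH|² = 0 + 81 + 625 = 706
The smallest is to E, so Q lies in the Voronoi region of E.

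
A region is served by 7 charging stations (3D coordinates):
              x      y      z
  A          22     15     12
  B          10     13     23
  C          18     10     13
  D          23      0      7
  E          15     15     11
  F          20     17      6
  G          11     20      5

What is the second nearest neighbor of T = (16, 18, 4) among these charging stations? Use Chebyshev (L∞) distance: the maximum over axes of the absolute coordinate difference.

G

d(T,A) = max(6, 3, 8) = 8
d(T,B) = max(6, 5, 19) = 19
d(T,C) = max(2, 8, 9) = 9
d(T,D) = max(7, 18, 3) = 18
d(T,E) = max(1, 3, 7) = 7
d(T,F) = max(4, 1, 2) = 4
d(T,G) = max(5, 2, 1) = 5
Sorted ascending: F, G, E, … — the second-nearest is G.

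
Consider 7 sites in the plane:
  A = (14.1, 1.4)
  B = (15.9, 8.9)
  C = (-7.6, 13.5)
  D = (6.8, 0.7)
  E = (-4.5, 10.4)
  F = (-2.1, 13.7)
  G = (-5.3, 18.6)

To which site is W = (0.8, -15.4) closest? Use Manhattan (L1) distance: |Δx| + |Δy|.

d(W,A) = |0.8−14.1| + |-15.4−1.4| = 13.3 + 16.8 = 30.1
d(W,B) = |0.8−15.9| + |-15.4−8.9| = 15.1 + 24.3 = 39.4
d(W,C) = |0.8−(-7.6)| + |-15.4−13.5| = 8.4 + 28.9 = 37.3
d(W,D) = |0.8−6.8| + |-15.4−0.7| = 6 + 16.1 = 22.1
d(W,E) = |0.8−(-4.5)| + |-15.4−10.4| = 5.3 + 25.8 = 31.1
d(W,F) = |0.8−(-2.1)| + |-15.4−13.7| = 2.9 + 29.1 = 32
d(W,G) = |0.8−(-5.3)| + |-15.4−18.6| = 6.1 + 34 = 40.1
The smallest is to D, so W lies in the Voronoi region of D.

D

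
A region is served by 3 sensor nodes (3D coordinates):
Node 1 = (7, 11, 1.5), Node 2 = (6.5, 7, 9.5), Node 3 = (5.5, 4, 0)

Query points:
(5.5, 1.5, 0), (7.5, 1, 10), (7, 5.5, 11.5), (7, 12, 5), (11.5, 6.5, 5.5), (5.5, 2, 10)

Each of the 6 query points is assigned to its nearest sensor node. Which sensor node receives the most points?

Node 2

(5.5, 1.5, 0) — d² to each: Node 1:94.75, Node 2:121.5, Node 3:6.25 → nearest is Node 3
(7.5, 1, 10) — d² to each: Node 1:172.5, Node 2:37.25, Node 3:113 → nearest is Node 2
(7, 5.5, 11.5) — d² to each: Node 1:130.25, Node 2:6.5, Node 3:136.75 → nearest is Node 2
(7, 12, 5) — d² to each: Node 1:13.25, Node 2:45.5, Node 3:91.25 → nearest is Node 1
(11.5, 6.5, 5.5) — d² to each: Node 1:56.5, Node 2:41.25, Node 3:72.5 → nearest is Node 2
(5.5, 2, 10) — d² to each: Node 1:155.5, Node 2:26.25, Node 3:104 → nearest is Node 2
Tally — Node 1:1, Node 2:4, Node 3:1. Node 2 captures the most (4).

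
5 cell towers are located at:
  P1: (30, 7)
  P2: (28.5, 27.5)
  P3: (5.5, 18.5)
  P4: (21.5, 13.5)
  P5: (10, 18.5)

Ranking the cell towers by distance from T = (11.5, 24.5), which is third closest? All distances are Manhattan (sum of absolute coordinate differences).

d(T,P1) = 18.5 + 17.5 = 36
d(T,P2) = 17 + 3 = 20
d(T,P3) = 6 + 6 = 12
d(T,P4) = 10 + 11 = 21
d(T,P5) = 1.5 + 6 = 7.5
Sorted ascending: P5, P3, P2, P4, … — the third-nearest is P2.

P2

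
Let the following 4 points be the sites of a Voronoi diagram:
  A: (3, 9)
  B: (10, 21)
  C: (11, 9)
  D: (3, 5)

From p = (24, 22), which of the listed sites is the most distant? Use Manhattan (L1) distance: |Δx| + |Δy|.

d(p,A) = |24−3| + |22−9| = 21 + 13 = 34
d(p,B) = |24−10| + |22−21| = 14 + 1 = 15
d(p,C) = |24−11| + |22−9| = 13 + 13 = 26
d(p,D) = |24−3| + |22−5| = 21 + 17 = 38
The largest is to D.

D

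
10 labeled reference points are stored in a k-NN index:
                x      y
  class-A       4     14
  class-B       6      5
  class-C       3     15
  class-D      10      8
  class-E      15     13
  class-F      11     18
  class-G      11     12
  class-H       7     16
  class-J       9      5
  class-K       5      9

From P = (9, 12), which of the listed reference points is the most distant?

Squared Euclidean distances:
d²(P, class-A) = 25 + 4 = 29
d²(P, class-B) = 9 + 49 = 58
d²(P, class-C) = 36 + 9 = 45
d²(P, class-D) = 1 + 16 = 17
d²(P, class-E) = 36 + 1 = 37
d²(P, class-F) = 4 + 36 = 40
d²(P, class-G) = 4 + 0 = 4
d²(P, class-H) = 4 + 16 = 20
d²(P, class-J) = 0 + 49 = 49
d²(P, class-K) = 16 + 9 = 25
The largest is to class-B.

class-B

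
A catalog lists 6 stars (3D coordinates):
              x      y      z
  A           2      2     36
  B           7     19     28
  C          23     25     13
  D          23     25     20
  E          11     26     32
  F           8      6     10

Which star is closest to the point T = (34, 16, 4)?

C

Since √ is increasing, it suffices to compare squared distances:
|TA|² = (34−2)² + (16−2)² + (4−36)² = 1024 + 196 + 1024 = 2244
|TB|² = (34−7)² + (16−19)² + (4−28)² = 729 + 9 + 576 = 1314
|TC|² = (34−23)² + (16−25)² + (4−13)² = 121 + 81 + 81 = 283
|TD|² = (34−23)² + (16−25)² + (4−20)² = 121 + 81 + 256 = 458
|TE|² = (34−11)² + (16−26)² + (4−32)² = 529 + 100 + 784 = 1413
|TF|² = (34−8)² + (16−6)² + (4−10)² = 676 + 100 + 36 = 812
The smallest is to C, so T lies in the Voronoi region of C.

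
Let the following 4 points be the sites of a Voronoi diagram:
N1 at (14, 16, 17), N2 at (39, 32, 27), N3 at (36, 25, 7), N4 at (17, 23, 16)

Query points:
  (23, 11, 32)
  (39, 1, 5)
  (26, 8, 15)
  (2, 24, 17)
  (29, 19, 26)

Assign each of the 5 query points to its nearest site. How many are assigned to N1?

(23, 11, 32) — d² to each: N1:331, N2:722, N3:990, N4:436 → nearest is N1
(39, 1, 5) — d² to each: N1:994, N2:1445, N3:589, N4:1089 → nearest is N3
(26, 8, 15) — d² to each: N1:212, N2:889, N3:453, N4:307 → nearest is N1
(2, 24, 17) — d² to each: N1:208, N2:1533, N3:1257, N4:227 → nearest is N1
(29, 19, 26) — d² to each: N1:315, N2:270, N3:446, N4:260 → nearest is N4
3 of the 5 points have N1 as nearest.

3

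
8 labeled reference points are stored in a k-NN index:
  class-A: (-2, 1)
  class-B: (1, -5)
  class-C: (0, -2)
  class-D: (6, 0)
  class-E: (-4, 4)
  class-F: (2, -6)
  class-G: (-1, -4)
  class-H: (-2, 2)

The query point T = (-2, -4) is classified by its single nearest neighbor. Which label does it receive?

Squared Euclidean distances:
d²(T, class-A) = (-2−(-2))² + (-4−1)² = 0 + 25 = 25
d²(T, class-B) = (-2−1)² + (-4−(-5))² = 9 + 1 = 10
d²(T, class-C) = (-2−0)² + (-4−(-2))² = 4 + 4 = 8
d²(T, class-D) = (-2−6)² + (-4−0)² = 64 + 16 = 80
d²(T, class-E) = (-2−(-4))² + (-4−4)² = 4 + 64 = 68
d²(T, class-F) = (-2−2)² + (-4−(-6))² = 16 + 4 = 20
d²(T, class-G) = (-2−(-1))² + (-4−(-4))² = 1 + 0 = 1
d²(T, class-H) = (-2−(-2))² + (-4−2)² = 0 + 36 = 36
The smallest is to class-G, so T lies in the Voronoi region of class-G.

class-G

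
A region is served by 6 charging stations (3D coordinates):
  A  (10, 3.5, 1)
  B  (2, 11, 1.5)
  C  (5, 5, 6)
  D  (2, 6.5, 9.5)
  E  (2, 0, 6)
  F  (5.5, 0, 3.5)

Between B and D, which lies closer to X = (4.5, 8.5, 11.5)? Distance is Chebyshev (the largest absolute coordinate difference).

d(X,B) = max(2.5, 2.5, 10) = 10
d(X,D) = max(2.5, 2, 2) = 2.5
10 > 2.5, so D is closer.

D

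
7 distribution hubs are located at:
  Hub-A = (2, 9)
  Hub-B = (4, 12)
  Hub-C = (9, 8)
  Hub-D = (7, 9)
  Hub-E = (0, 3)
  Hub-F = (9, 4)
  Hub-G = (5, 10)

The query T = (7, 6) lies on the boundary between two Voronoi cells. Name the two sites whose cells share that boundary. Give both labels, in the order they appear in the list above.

Hub-C and Hub-F

Squared distances from T to each site:
d²(T, Hub-A) = (7−2)² + (6−9)² = 25 + 9 = 34
d²(T, Hub-B) = (7−4)² + (6−12)² = 9 + 36 = 45
d²(T, Hub-C) = (7−9)² + (6−8)² = 4 + 4 = 8
d²(T, Hub-D) = (7−7)² + (6−9)² = 0 + 9 = 9
d²(T, Hub-E) = (7−0)² + (6−3)² = 49 + 9 = 58
d²(T, Hub-F) = (7−9)² + (6−4)² = 4 + 4 = 8
d²(T, Hub-G) = (7−5)² + (6−10)² = 4 + 16 = 20
T is equidistant from Hub-C and Hub-F (both at squared distance 8), and every other site is strictly farther — so T lies on the Hub-C–Hub-F Voronoi edge.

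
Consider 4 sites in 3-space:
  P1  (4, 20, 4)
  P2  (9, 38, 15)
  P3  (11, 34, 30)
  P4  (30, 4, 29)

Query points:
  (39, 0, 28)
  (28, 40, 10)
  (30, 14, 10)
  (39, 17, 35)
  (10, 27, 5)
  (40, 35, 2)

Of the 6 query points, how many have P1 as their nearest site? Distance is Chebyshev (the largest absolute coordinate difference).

1

(39, 0, 28) — d to each: P1:35, P2:38, P3:34, P4:9 → nearest is P4
(28, 40, 10) — d to each: P1:24, P2:19, P3:20, P4:36 → nearest is P2
(30, 14, 10) — d to each: P1:26, P2:24, P3:20, P4:19 → nearest is P4
(39, 17, 35) — d to each: P1:35, P2:30, P3:28, P4:13 → nearest is P4
(10, 27, 5) — d to each: P1:7, P2:11, P3:25, P4:24 → nearest is P1
(40, 35, 2) — d to each: P1:36, P2:31, P3:29, P4:31 → nearest is P3
1 of the 6 points has P1 as nearest.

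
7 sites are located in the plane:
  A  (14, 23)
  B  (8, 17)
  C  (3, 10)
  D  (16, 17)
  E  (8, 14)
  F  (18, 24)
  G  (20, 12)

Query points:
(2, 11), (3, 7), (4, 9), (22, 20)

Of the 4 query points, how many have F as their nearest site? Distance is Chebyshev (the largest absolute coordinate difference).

1

(2, 11) — d to each: A:12, B:6, C:1, D:14, E:6, F:16, G:18 → nearest is C
(3, 7) — d to each: A:16, B:10, C:3, D:13, E:7, F:17, G:17 → nearest is C
(4, 9) — d to each: A:14, B:8, C:1, D:12, E:5, F:15, G:16 → nearest is C
(22, 20) — d to each: A:8, B:14, C:19, D:6, E:14, F:4, G:8 → nearest is F
1 of the 4 points has F as nearest.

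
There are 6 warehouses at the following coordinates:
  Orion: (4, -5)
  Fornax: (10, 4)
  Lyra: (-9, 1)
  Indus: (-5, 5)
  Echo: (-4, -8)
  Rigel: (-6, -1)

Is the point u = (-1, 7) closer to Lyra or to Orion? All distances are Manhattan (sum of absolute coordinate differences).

Lyra

d(u, Lyra) = |-1−(-9)| + |7−1| = 8 + 6 = 14
d(u, Orion) = |-1−4| + |7−(-5)| = 5 + 12 = 17
14 < 17, so Lyra is closer.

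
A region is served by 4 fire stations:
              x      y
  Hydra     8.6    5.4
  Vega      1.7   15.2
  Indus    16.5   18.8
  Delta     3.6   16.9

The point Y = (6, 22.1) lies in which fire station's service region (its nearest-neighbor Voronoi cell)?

Delta

Since √ is increasing, it suffices to compare squared distances:
d²(Y, Hydra) = (6−8.6)² + (22.1−5.4)² = 6.76 + 278.89 = 285.65
d²(Y, Vega) = (6−1.7)² + (22.1−15.2)² = 18.49 + 47.61 = 66.1
d²(Y, Indus) = (6−16.5)² + (22.1−18.8)² = 110.25 + 10.89 = 121.14
d²(Y, Delta) = (6−3.6)² + (22.1−16.9)² = 5.76 + 27.04 = 32.8
Delta is nearest.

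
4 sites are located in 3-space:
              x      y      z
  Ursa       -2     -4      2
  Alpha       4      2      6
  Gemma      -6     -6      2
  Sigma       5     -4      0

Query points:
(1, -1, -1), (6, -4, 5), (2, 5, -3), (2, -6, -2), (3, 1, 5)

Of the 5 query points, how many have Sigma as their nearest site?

(1, -1, -1) — d² to each: Ursa:27, Alpha:67, Gemma:83, Sigma:26 → nearest is Sigma
(6, -4, 5) — d² to each: Ursa:73, Alpha:41, Gemma:157, Sigma:26 → nearest is Sigma
(2, 5, -3) — d² to each: Ursa:122, Alpha:94, Gemma:210, Sigma:99 → nearest is Alpha
(2, -6, -2) — d² to each: Ursa:36, Alpha:132, Gemma:80, Sigma:17 → nearest is Sigma
(3, 1, 5) — d² to each: Ursa:59, Alpha:3, Gemma:139, Sigma:54 → nearest is Alpha
3 of the 5 points have Sigma as nearest.

3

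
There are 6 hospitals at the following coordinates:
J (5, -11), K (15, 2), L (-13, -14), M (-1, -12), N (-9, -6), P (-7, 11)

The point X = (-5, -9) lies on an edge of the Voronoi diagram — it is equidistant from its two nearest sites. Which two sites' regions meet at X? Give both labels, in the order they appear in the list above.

M and N

Squared distances from X to each site:
|XJ|² = (-5−5)² + (-9−(-11))² = 100 + 4 = 104
|XK|² = (-5−15)² + (-9−2)² = 400 + 121 = 521
|XL|² = (-5−(-13))² + (-9−(-14))² = 64 + 25 = 89
|XM|² = (-5−(-1))² + (-9−(-12))² = 16 + 9 = 25
|XN|² = (-5−(-9))² + (-9−(-6))² = 16 + 9 = 25
|XP|² = (-5−(-7))² + (-9−11)² = 4 + 400 = 404
X is equidistant from M and N (both at squared distance 25), and every other site is strictly farther — so X lies on the M–N Voronoi edge.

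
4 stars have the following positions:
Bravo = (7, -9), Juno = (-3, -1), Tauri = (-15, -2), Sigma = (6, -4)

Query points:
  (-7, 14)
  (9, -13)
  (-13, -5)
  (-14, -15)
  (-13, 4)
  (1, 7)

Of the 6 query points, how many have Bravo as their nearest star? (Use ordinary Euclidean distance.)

1

(-7, 14) — d² to each: Bravo:725, Juno:241, Tauri:320, Sigma:493 → nearest is Juno
(9, -13) — d² to each: Bravo:20, Juno:288, Tauri:697, Sigma:90 → nearest is Bravo
(-13, -5) — d² to each: Bravo:416, Juno:116, Tauri:13, Sigma:362 → nearest is Tauri
(-14, -15) — d² to each: Bravo:477, Juno:317, Tauri:170, Sigma:521 → nearest is Tauri
(-13, 4) — d² to each: Bravo:569, Juno:125, Tauri:40, Sigma:425 → nearest is Tauri
(1, 7) — d² to each: Bravo:292, Juno:80, Tauri:337, Sigma:146 → nearest is Juno
1 of the 6 points has Bravo as nearest.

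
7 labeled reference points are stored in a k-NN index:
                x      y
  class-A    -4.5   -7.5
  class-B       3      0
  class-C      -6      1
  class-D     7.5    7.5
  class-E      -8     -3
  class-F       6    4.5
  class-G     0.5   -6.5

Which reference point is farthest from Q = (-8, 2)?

class-D

Since √ is increasing, it suffices to compare squared distances:
d²(Q, class-A) = 12.25 + 90.25 = 102.5
d²(Q, class-B) = 121 + 4 = 125
d²(Q, class-C) = 4 + 1 = 5
d²(Q, class-D) = 240.25 + 30.25 = 270.5
d²(Q, class-E) = 0 + 25 = 25
d²(Q, class-F) = 196 + 6.25 = 202.25
d²(Q, class-G) = 72.25 + 72.25 = 144.5
The largest is to class-D.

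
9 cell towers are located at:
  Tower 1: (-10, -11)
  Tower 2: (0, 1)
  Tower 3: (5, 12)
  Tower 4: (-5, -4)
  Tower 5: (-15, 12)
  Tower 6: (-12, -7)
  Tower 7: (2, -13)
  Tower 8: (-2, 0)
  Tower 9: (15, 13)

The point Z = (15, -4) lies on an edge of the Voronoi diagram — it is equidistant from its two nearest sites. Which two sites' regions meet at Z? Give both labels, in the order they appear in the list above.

Tower 2 and Tower 7

Squared distances from Z to each site:
d²(Z, Tower 1) = 625 + 49 = 674
d²(Z, Tower 2) = 225 + 25 = 250
d²(Z, Tower 3) = 100 + 256 = 356
d²(Z, Tower 4) = 400 + 0 = 400
d²(Z, Tower 5) = 900 + 256 = 1156
d²(Z, Tower 6) = 729 + 9 = 738
d²(Z, Tower 7) = 169 + 81 = 250
d²(Z, Tower 8) = 289 + 16 = 305
d²(Z, Tower 9) = 0 + 289 = 289
Z is equidistant from Tower 2 and Tower 7 (both at squared distance 250), and every other site is strictly farther — so Z lies on the Tower 2–Tower 7 Voronoi edge.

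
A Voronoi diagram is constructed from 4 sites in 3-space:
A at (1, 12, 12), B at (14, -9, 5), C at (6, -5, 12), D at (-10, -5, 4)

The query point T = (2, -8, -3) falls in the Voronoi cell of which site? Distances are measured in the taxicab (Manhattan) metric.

B

d(T,A) = |2−1| + |-8−12| + |-3−12| = 1 + 20 + 15 = 36
d(T,B) = |2−14| + |-8−(-9)| + |-3−5| = 12 + 1 + 8 = 21
d(T,C) = |2−6| + |-8−(-5)| + |-3−12| = 4 + 3 + 15 = 22
d(T,D) = |2−(-10)| + |-8−(-5)| + |-3−4| = 12 + 3 + 7 = 22
Minimum is at B.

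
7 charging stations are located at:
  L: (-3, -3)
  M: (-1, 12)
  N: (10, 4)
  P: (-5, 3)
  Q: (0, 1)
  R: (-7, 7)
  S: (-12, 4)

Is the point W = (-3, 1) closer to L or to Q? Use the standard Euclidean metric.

Q

Compare squared distances:
|WL|² = (-3−(-3))² + (1−(-3))² = 0 + 16 = 16
|WQ|² = (-3−0)² + (1−1)² = 9 + 0 = 9
16 > 9, so Q is closer.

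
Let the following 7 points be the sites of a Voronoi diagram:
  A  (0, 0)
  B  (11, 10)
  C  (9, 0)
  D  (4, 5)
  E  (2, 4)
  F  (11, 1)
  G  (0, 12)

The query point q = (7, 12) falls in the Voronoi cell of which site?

Since √ is increasing, it suffices to compare squared distances:
|qA|² = (7−0)² + (12−0)² = 49 + 144 = 193
|qB|² = (7−11)² + (12−10)² = 16 + 4 = 20
|qC|² = (7−9)² + (12−0)² = 4 + 144 = 148
|qD|² = (7−4)² + (12−5)² = 9 + 49 = 58
|qE|² = (7−2)² + (12−4)² = 25 + 64 = 89
|qF|² = (7−11)² + (12−1)² = 16 + 121 = 137
|qG|² = (7−0)² + (12−12)² = 49 + 0 = 49
B is nearest.

B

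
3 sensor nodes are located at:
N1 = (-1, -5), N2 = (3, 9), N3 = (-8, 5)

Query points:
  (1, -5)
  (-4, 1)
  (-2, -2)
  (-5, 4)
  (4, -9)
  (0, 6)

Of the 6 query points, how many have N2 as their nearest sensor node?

(1, -5) — d² to each: N1:4, N2:200, N3:181 → nearest is N1
(-4, 1) — d² to each: N1:45, N2:113, N3:32 → nearest is N3
(-2, -2) — d² to each: N1:10, N2:146, N3:85 → nearest is N1
(-5, 4) — d² to each: N1:97, N2:89, N3:10 → nearest is N3
(4, -9) — d² to each: N1:41, N2:325, N3:340 → nearest is N1
(0, 6) — d² to each: N1:122, N2:18, N3:65 → nearest is N2
1 of the 6 points has N2 as nearest.

1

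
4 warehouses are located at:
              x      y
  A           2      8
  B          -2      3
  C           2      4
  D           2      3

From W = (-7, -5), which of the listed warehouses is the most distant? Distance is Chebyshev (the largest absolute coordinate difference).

d(W,A) = max(9, 13) = 13
d(W,B) = max(5, 8) = 8
d(W,C) = max(9, 9) = 9
d(W,D) = max(9, 8) = 9
The largest is to A.

A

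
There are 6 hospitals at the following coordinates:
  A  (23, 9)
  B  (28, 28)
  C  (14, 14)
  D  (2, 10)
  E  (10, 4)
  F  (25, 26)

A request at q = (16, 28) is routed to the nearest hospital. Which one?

Compare squared distances (the ordering matches that of the actual distances):
|qA|² = (16−23)² + (28−9)² = 49 + 361 = 410
|qB|² = (16−28)² + (28−28)² = 144 + 0 = 144
|qC|² = (16−14)² + (28−14)² = 4 + 196 = 200
|qD|² = (16−2)² + (28−10)² = 196 + 324 = 520
|qE|² = (16−10)² + (28−4)² = 36 + 576 = 612
|qF|² = (16−25)² + (28−26)² = 81 + 4 = 85
Minimum is at F.

F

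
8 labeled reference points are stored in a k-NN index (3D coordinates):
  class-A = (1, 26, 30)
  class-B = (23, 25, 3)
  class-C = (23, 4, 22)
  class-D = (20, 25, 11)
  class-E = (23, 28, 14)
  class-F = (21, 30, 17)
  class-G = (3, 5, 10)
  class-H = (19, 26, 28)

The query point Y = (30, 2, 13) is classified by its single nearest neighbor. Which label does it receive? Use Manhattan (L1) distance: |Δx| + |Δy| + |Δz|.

d(Y, class-A) = 29 + 24 + 17 = 70
d(Y, class-B) = 7 + 23 + 10 = 40
d(Y, class-C) = 7 + 2 + 9 = 18
d(Y, class-D) = 10 + 23 + 2 = 35
d(Y, class-E) = 7 + 26 + 1 = 34
d(Y, class-F) = 9 + 28 + 4 = 41
d(Y, class-G) = 27 + 3 + 3 = 33
d(Y, class-H) = 11 + 24 + 15 = 50
class-C is nearest.

class-C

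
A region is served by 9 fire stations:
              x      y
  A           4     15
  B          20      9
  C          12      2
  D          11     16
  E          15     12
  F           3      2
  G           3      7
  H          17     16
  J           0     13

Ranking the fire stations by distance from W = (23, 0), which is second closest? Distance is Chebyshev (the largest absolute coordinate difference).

C

d(W,A) = max(19, 15) = 19
d(W,B) = max(3, 9) = 9
d(W,C) = max(11, 2) = 11
d(W,D) = max(12, 16) = 16
d(W,E) = max(8, 12) = 12
d(W,F) = max(20, 2) = 20
d(W,G) = max(20, 7) = 20
d(W,H) = max(6, 16) = 16
d(W,J) = max(23, 13) = 23
Sorted ascending: B, C, E, … — the second-nearest is C.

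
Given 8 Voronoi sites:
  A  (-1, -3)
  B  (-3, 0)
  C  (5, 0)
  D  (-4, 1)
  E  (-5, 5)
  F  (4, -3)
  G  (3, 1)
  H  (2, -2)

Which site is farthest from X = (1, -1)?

Since √ is increasing, it suffices to compare squared distances:
|XA|² = 4 + 4 = 8
|XB|² = 16 + 1 = 17
|XC|² = 16 + 1 = 17
|XD|² = 25 + 4 = 29
|XE|² = 36 + 36 = 72
|XF|² = 9 + 4 = 13
|XG|² = 4 + 4 = 8
|XH|² = 1 + 1 = 2
The largest is to E.

E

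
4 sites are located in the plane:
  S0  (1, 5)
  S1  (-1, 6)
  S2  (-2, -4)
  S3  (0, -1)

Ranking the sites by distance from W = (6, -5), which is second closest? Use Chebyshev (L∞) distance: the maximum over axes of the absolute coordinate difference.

d(W,S0) = max(5, 10) = 10
d(W,S1) = max(7, 11) = 11
d(W,S2) = max(8, 1) = 8
d(W,S3) = max(6, 4) = 6
Sorted ascending: S3, S2, S0, … — the second-nearest is S2.

S2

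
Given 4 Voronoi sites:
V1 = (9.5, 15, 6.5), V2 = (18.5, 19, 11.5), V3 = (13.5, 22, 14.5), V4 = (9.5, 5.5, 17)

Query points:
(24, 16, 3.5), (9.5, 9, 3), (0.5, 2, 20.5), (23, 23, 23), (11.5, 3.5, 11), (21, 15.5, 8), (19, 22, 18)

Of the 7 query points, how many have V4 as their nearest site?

(24, 16, 3.5) — d² to each: V1:220.25, V2:103.25, V3:267.25, V4:502.75 → nearest is V2
(9.5, 9, 3) — d² to each: V1:48.25, V2:253.25, V3:317.25, V4:208.25 → nearest is V1
(0.5, 2, 20.5) — d² to each: V1:446, V2:694, V3:605, V4:105.5 → nearest is V4
(23, 23, 23) — d² to each: V1:518.5, V2:168.5, V3:163.5, V4:524.5 → nearest is V3
(11.5, 3.5, 11) — d² to each: V1:156.5, V2:289.5, V3:358.5, V4:44 → nearest is V4
(21, 15.5, 8) — d² to each: V1:134.75, V2:30.75, V3:140.75, V4:313.25 → nearest is V2
(19, 22, 18) — d² to each: V1:271.5, V2:51.5, V3:42.5, V4:363.5 → nearest is V3
2 of the 7 points have V4 as nearest.

2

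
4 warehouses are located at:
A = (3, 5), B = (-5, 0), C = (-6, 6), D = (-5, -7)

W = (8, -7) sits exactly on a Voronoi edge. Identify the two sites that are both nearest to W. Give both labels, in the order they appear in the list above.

A and D

Squared distances from W to each site:
|WA|² = (8−3)² + (-7−5)² = 25 + 144 = 169
|WB|² = (8−(-5))² + (-7−0)² = 169 + 49 = 218
|WC|² = (8−(-6))² + (-7−6)² = 196 + 169 = 365
|WD|² = (8−(-5))² + (-7−(-7))² = 169 + 0 = 169
W is equidistant from A and D (both at squared distance 169), and every other site is strictly farther — so W lies on the A–D Voronoi edge.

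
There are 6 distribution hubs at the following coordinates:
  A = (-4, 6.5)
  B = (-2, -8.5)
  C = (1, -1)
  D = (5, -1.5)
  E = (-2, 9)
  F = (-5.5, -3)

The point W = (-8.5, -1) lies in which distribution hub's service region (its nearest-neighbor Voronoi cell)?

F

Compare squared distances (the ordering matches that of the actual distances):
|WA|² = (-8.5−(-4))² + (-1−6.5)² = 20.25 + 56.25 = 76.5
|WB|² = (-8.5−(-2))² + (-1−(-8.5))² = 42.25 + 56.25 = 98.5
|WC|² = (-8.5−1)² + (-1−(-1))² = 90.25 + 0 = 90.25
|WD|² = (-8.5−5)² + (-1−(-1.5))² = 182.25 + 0.25 = 182.5
|WE|² = (-8.5−(-2))² + (-1−9)² = 42.25 + 100 = 142.25
|WF|² = (-8.5−(-5.5))² + (-1−(-3))² = 9 + 4 = 13
Minimum is at F.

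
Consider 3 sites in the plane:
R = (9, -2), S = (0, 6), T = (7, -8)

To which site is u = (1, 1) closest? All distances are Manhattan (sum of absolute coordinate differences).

S

d(u,R) = 8 + 3 = 11
d(u,S) = 1 + 5 = 6
d(u,T) = 6 + 9 = 15
The smallest is to S, so u lies in the Voronoi region of S.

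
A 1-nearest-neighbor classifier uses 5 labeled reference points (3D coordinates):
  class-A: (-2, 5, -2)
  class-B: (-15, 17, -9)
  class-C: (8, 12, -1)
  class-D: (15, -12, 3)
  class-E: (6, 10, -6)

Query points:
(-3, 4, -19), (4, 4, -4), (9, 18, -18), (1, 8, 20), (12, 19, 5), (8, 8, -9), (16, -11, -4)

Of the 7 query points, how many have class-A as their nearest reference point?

(-3, 4, -19) — d² to each: class-A:291, class-B:413, class-C:509, class-D:1064, class-E:286 → nearest is class-E
(4, 4, -4) — d² to each: class-A:41, class-B:555, class-C:89, class-D:426, class-E:44 → nearest is class-A
(9, 18, -18) — d² to each: class-A:546, class-B:658, class-C:326, class-D:1377, class-E:217 → nearest is class-E
(1, 8, 20) — d² to each: class-A:502, class-B:1178, class-C:506, class-D:885, class-E:705 → nearest is class-A
(12, 19, 5) — d² to each: class-A:441, class-B:929, class-C:101, class-D:974, class-E:238 → nearest is class-C
(8, 8, -9) — d² to each: class-A:158, class-B:610, class-C:80, class-D:593, class-E:17 → nearest is class-E
(16, -11, -4) — d² to each: class-A:584, class-B:1770, class-C:602, class-D:51, class-E:545 → nearest is class-D
2 of the 7 points have class-A as nearest.

2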